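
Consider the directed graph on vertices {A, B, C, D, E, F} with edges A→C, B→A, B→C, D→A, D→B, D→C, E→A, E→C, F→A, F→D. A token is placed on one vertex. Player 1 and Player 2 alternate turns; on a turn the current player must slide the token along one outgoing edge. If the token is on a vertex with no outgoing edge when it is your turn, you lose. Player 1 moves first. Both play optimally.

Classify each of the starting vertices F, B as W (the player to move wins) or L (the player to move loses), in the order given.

F: L, B: W

Work bottom-up. With no move the player to move loses. Otherwise the position is W if at least one move leads to an L position for the opponent, and L if every move leads to a W.
Every edge goes from a vertex to one that appears earlier in the order C, A, B, D, F, E, so processing vertices in that order labels each vertex after all of its successors.
C: no outgoing edge → L
A: can move to C, which is L ⇒ W
B: can move to C, which is L ⇒ W
D: can move to C, which is L ⇒ W
F: moves to D(W), A(W); every one is W ⇒ L
E: can move to C, which is L ⇒ W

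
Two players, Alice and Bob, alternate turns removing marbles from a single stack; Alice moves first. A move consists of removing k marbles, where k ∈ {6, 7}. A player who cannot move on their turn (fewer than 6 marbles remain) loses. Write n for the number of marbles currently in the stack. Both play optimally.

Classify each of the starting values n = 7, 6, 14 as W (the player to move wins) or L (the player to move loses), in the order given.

7: W, 6: W, 14: L

Compute win/loss labels from the base case upward. A position with no move is L. Any other position is W if it can reach an L in one move, else L.
n=0: no move → L
n=1: no move → L
n=2: no move → L
n=3: no move → L
n=4: no move → L
n=5: no move → L
n=6: reaches L-position 0 → W
n=7: reaches L-position 1 → W
n=8: reaches L-position 2 → W
n=9: reaches L-position 3 → W
n=10: reaches L-position 4 → W
n=11: reaches L-position 5 → W
n=12: reaches L-position 5 → W
n=13: only reaches 7(W), 6(W), all W → L
n=14: only reaches 8(W), 7(W), all W → L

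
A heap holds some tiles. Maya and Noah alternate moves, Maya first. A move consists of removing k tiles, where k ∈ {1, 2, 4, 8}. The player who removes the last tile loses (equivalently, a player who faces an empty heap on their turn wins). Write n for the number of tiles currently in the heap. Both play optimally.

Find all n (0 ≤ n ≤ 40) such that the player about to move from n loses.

1, 4, 7, 10, 13, 16, 19, 22, 25, 28, 31, 34, 37, 40

Label each position W (a win for the player to move) or L (a loss). A position with no legal move is W; any other position is W exactly when some move reaches an L, and L when every move reaches a W.
n=0: no move; the opponent has just taken the last tile and therefore loses → W
n=1: L (sole option 0(W) is W)
n=2: W (go to 1, an L position)
n=3: W (go to 1, an L position)
n=4: L (options 3(W), 2(W), 0(W) are all W)
n=5: W (go to 4, an L position)
n=6: W (go to 4, an L position)
n=7: L (options 6(W), 5(W), 3(W) are all W)
n=8: W (go to 7, an L position)
n=9: W (go to 7, an L position)
n=10: L (options 9(W), 8(W), 6(W), 2(W) are all W)
n=11: W (go to 10, an L position)
n=12: W (go to 10, an L position)
n=13: L (options 12(W), 11(W), 9(W), 5(W) are all W)
n=14: W (go to 13, an L position)
n=15: W (go to 13, an L position)
n=16: L (options 15(W), 14(W), 12(W), 8(W) are all W)
n=17: W (go to 16, an L position)
n=18: W (go to 16, an L position)
n=19: L (options 18(W), 17(W), 15(W), 11(W) are all W)
n=20: W (go to 19, an L position)
n=21: W (go to 19, an L position)
n=22: L (options 21(W), 20(W), 18(W), 14(W) are all W)
n=23: W (go to 22, an L position)
n=24: W (go to 22, an L position)
n=25: L (options 24(W), 23(W), 21(W), 17(W) are all W)
n=26: W (go to 25, an L position)
n=27: W (go to 25, an L position)
n=28: L (options 27(W), 26(W), 24(W), 20(W) are all W)
n=29: W (go to 28, an L position)
n=30: W (go to 28, an L position)
n=31: L (options 30(W), 29(W), 27(W), 23(W) are all W)
n=32: W (go to 31, an L position)
n=33: W (go to 31, an L position)
n=34: L (options 33(W), 32(W), 30(W), 26(W) are all W)
n=35: W (go to 34, an L position)
n=36: W (go to 34, an L position)
n=37: L (options 36(W), 35(W), 33(W), 29(W) are all W)
n=38: W (go to 37, an L position)
n=39: W (go to 37, an L position)
n=40: L (options 39(W), 38(W), 36(W), 32(W) are all W)
The losing starting values of n are exactly the entries labelled L in this table (14 of them).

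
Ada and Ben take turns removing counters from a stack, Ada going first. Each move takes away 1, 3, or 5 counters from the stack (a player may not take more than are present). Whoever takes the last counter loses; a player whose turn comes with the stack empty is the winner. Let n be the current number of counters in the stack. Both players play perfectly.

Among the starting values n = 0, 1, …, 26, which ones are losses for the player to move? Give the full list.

Work bottom-up. With no move the player to move wins. Otherwise the position is W if at least one move leads to an L position for the opponent, and L if every move leads to a W.
n=0: no move; the opponent has just taken the last counter and therefore loses → W
n=1: L (sole option 0(W) is W)
n=2: W (go to 1, an L position)
n=3: L (options 2(W), 0(W) are all W)
n=4: W (go to 3, an L position)
n=5: L (options 4(W), 2(W), 0(W) are all W)
n=6: W (go to 5, an L position)
n=7: L (options 6(W), 4(W), 2(W) are all W)
n=8: W (go to 7, an L position)
n=9: L (options 8(W), 6(W), 4(W) are all W)
n=10: W (go to 9, an L position)
n=11: L (options 10(W), 8(W), 6(W) are all W)
n=12: W (go to 11, an L position)
n=13: L (options 12(W), 10(W), 8(W) are all W)
n=14: W (go to 13, an L position)
n=15: L (options 14(W), 12(W), 10(W) are all W)
n=16: W (go to 15, an L position)
n=17: L (options 16(W), 14(W), 12(W) are all W)
n=18: W (go to 17, an L position)
n=19: L (options 18(W), 16(W), 14(W) are all W)
n=20: W (go to 19, an L position)
n=21: L (options 20(W), 18(W), 16(W) are all W)
n=22: W (go to 21, an L position)
n=23: L (options 22(W), 20(W), 18(W) are all W)
n=24: W (go to 23, an L position)
n=25: L (options 24(W), 22(W), 20(W) are all W)
n=26: W (go to 25, an L position)
Reading off the rows marked L gives the requested list; there are 13 such values of n.

1, 3, 5, 7, 9, 11, 13, 15, 17, 19, 21, 23, 25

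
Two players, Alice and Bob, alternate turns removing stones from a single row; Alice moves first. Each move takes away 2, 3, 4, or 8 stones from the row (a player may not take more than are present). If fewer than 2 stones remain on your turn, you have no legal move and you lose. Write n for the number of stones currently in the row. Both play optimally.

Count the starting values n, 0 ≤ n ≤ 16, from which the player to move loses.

6

Build the W/L table. Terminal = L. A non-terminal position is W if it has a move to some L; otherwise it is L.
n=0: no move → L
n=1: no move → L
n=2: →0(L), so W
n=3: →1(L), so W
n=4: →1(L), so W
n=5: →1(L), so W
n=6: →4(W), 3(W), 2(W) — all W, so L
n=7: →5(W), 4(W), 3(W) — all W, so L
n=8: →6(L), so W
n=9: →7(L), so W
n=10: →7(L), so W
n=11: →7(L), so W
n=12: →10(W), 9(W), 8(W), 4(W) — all W, so L
n=13: →11(W), 10(W), 9(W), 5(W) — all W, so L
n=14: →12(L), so W
n=15: →13(L), so W
n=16: →13(L), so W
L entries with 0 ≤ n ≤ 16: n = 0, 1, 6, 7, 12, 13; that makes 6.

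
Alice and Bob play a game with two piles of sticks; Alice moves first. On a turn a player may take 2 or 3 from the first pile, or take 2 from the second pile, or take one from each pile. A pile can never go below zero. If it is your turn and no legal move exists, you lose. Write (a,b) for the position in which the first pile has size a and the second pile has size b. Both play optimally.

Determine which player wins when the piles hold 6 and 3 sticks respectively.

Classify positions by backward induction: terminal positions (no move available) are L. From any other position, the mover wins iff some move reaches an L.
No move ever increases a pile, so every position that can arise here has a ≤ 6 and b ≤ 3; it is enough to label the cells with 0 ≤ a ≤ 6 and 0 ≤ b ≤ 3.
Every move lowers a or b (never raises either), so fill the grid row by row in increasing a, and left to right within a row: each cell's successors are then already labelled.
      b=0  b=1  b=2  b=3
a=0:    L    L    W    W
a=1:    L    W    W    L
a=2:    W    W    L    L
a=3:    W    W    L    W
a=4:    W    L    W    W
a=5:    L    L    W    W
a=6:    L    W    W    L
Cells with no legal move (terminal, hence L): (0,0), (0,1), (1,0).
The remaining L cells, each justified by listing all of its moves:
(1,3): only reaches (1,1)(W), (0,2)(W), all W → L
(2,2): only reaches (0,2)(W), (2,0)(W), (1,1)(W), all W → L
(2,3): only reaches (0,3)(W), (2,1)(W), (1,2)(W), all W → L
(3,2): only reaches (1,2)(W), (0,2)(W), (3,0)(W), (2,1)(W), all W → L
(4,1): only reaches (2,1)(W), (1,1)(W), (3,0)(W), all W → L
(5,0): only reaches (3,0)(W), (2,0)(W), all W → L
(5,1): only reaches (3,1)(W), (2,1)(W), (4,0)(W), all W → L
(6,0): only reaches (4,0)(W), (3,0)(W), all W → L
(6,3): only reaches (4,3)(W), (3,3)(W), (6,1)(W), (5,2)(W), all W → L
Every other cell has at least one move into one of the L cells above, so it is W.
Every move from (6,3) reaches a W position, so the mover loses.

Bob wins.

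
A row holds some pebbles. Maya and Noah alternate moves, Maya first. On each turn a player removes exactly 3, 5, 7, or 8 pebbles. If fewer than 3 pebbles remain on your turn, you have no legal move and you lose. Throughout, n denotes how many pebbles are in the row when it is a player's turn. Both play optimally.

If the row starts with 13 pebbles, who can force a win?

Label each position W (a win for the player to move) or L (a loss). A position with no legal move is L; any other position is W exactly when some move reaches an L, and L when every move reaches a W.
n=0: no move → L
n=1: no move → L
n=2: no move → L
n=3: →0(L), so W
n=4: →1(L), so W
n=5: →2(L), so W
n=6: →1(L), so W
n=7: →2(L), so W
n=8: →1(L), so W
n=9: →2(L), so W
n=10: →2(L), so W
n=11: →8(W), 6(W), 4(W), 3(W) — all W, so L
n=12: →9(W), 7(W), 5(W), 4(W) — all W, so L
n=13: →10(W), 8(W), 6(W), 5(W) — all W, so L
The starting position 13 is L: whatever Maya does, the opponent receives a W position.

Noah wins.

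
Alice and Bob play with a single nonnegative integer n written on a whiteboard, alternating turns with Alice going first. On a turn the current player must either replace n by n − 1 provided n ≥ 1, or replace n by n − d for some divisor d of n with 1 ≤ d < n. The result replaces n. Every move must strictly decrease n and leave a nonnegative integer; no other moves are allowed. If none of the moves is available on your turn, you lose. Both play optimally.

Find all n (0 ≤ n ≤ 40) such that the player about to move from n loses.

0, 2, 5, 7, 9, 11, 13, 15, 17, 19, 21, 23, 25, 27, 29, 31, 33, 35, 37, 39

Compute win/loss labels from the base case upward. A position with no move is L. Any other position is W if it can reach an L in one move, else L.
n=0: no move → L
n=1: can move to 0, which is L ⇒ W
n=2: the only move is to 1(W), a W ⇒ L
n=3: can move to 2, which is L ⇒ W
n=4: can move to 2, which is L ⇒ W
n=5: the only move is to 4(W), a W ⇒ L
n=6: can move to 5, which is L ⇒ W
n=7: the only move is to 6(W), a W ⇒ L
n=8: can move to 7, which is L ⇒ W
n=9: moves to 6(W), 8(W); every one is W ⇒ L
n=10: can move to 5, which is L ⇒ W
n=11: the only move is to 10(W), a W ⇒ L
n=12: can move to 9, which is L ⇒ W
n=13: the only move is to 12(W), a W ⇒ L
n=14: can move to 7, which is L ⇒ W
n=15: moves to 10(W), 12(W), 14(W); every one is W ⇒ L
n=16: can move to 15, which is L ⇒ W
n=17: the only move is to 16(W), a W ⇒ L
n=18: can move to 9, which is L ⇒ W
n=19: the only move is to 18(W), a W ⇒ L
n=20: can move to 15, which is L ⇒ W
n=21: moves to 14(W), 18(W), 20(W); every one is W ⇒ L
n=22: can move to 11, which is L ⇒ W
n=23: the only move is to 22(W), a W ⇒ L
n=24: can move to 21, which is L ⇒ W
n=25: moves to 20(W), 24(W); every one is W ⇒ L
n=26: can move to 13, which is L ⇒ W
n=27: moves to 18(W), 24(W), 26(W); every one is W ⇒ L
n=28: can move to 21, which is L ⇒ W
n=29: the only move is to 28(W), a W ⇒ L
n=30: can move to 15, which is L ⇒ W
n=31: the only move is to 30(W), a W ⇒ L
n=32: can move to 31, which is L ⇒ W
n=33: moves to 22(W), 30(W), 32(W); every one is W ⇒ L
n=34: can move to 17, which is L ⇒ W
n=35: moves to 28(W), 30(W), 34(W); every one is W ⇒ L
n=36: can move to 27, which is L ⇒ W
n=37: the only move is to 36(W), a W ⇒ L
n=38: can move to 19, which is L ⇒ W
n=39: moves to 26(W), 36(W), 38(W); every one is W ⇒ L
n=40: can move to 35, which is L ⇒ W
Reading off the rows marked L gives the requested list; there are 20 such values of n.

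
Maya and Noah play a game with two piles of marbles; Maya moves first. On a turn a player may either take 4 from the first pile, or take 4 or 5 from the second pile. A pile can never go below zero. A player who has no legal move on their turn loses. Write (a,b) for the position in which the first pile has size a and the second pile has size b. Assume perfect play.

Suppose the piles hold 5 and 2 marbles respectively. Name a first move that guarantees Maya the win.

Use the standard recursion: the mover loses at a terminal position; elsewhere, the mover wins exactly when some move hands the opponent an L position.
No move ever increases a pile, so every position that can arise here has a ≤ 5 and b ≤ 2; it is enough to label the cells with 0 ≤ a ≤ 5 and 0 ≤ b ≤ 2.
Every move lowers a or b (never raises either), so fill the grid row by row in increasing a, and left to right within a row: each cell's successors are then already labelled.
      b=0  b=1  b=2
a=0:    L    L    L
a=1:    L    L    L
a=2:    L    L    L
a=3:    L    L    L
a=4:    W    W    W
a=5:    W    W    W
Cells with no legal move (terminal, hence L): (0,0), (0,1), (0,2), (1,0), (1,1), (1,2), (2,0), (2,1), (2,2), (3,0), (3,1), (3,2).
Every other cell has at least one move into one of the L cells above, so it is W.
From (5,2), the L positions reachable in one move are: (1,2).

Move to (1,2).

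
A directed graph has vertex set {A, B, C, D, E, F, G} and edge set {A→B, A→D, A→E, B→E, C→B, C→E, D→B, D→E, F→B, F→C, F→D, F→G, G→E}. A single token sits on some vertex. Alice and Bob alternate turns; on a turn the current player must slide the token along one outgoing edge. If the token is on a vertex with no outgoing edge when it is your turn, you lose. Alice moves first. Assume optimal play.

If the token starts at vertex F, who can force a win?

Bob wins.

Classify positions by backward induction: terminal positions (no move available) are L. From any other position, the mover wins iff some move reaches an L.
Every edge goes from a vertex to one that appears earlier in the order E, B, C, D, G, F, A, so processing vertices in that order labels each vertex after all of its successors.
E: no outgoing edge → L
B: W (go to E, an L position)
C: W (go to E, an L position)
D: W (go to E, an L position)
G: W (go to E, an L position)
F: L (options G(W), D(W), C(W), B(W) are all W)
A: W (go to E, an L position)
Every move from F reaches a W position, so the mover loses.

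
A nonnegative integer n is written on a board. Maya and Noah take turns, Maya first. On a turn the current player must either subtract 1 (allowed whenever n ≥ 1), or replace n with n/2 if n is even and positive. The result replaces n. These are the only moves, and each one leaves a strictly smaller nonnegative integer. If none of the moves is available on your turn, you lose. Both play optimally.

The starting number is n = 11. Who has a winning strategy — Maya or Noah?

Noah wins.

Work bottom-up. With no move the player to move loses. Otherwise the position is W if at least one move leads to an L position for the opponent, and L if every move leads to a W.
n=0: no move → L
n=1: reaches L-position 0 → W
n=2: only reaches 1(W), which is W → L
n=3: reaches L-position 2 → W
n=4: reaches L-position 2 → W
n=5: only reaches 4(W), which is W → L
n=6: reaches L-position 5 → W
n=7: only reaches 6(W), which is W → L
n=8: reaches L-position 7 → W
n=9: only reaches 8(W), which is W → L
n=10: reaches L-position 5 → W
n=11: only reaches 10(W), which is W → L
Every move from 11 reaches a W position, so the mover loses.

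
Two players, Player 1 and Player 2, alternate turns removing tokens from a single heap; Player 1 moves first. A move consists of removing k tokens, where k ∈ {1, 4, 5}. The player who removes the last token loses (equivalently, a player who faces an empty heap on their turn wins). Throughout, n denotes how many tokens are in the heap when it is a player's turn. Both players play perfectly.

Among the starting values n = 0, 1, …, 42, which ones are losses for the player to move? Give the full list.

Compute win/loss labels from the base case upward. A position with no move is W. Any other position is W if it can reach an L in one move, else L.
n=0: no move; the opponent has just taken the last token and therefore loses → W
n=1: the only move is to 0(W), a W ⇒ L
n=2: can move to 1, which is L ⇒ W
n=3: the only move is to 2(W), a W ⇒ L
n=4: can move to 3, which is L ⇒ W
n=5: can move to 1, which is L ⇒ W
n=6: can move to 1, which is L ⇒ W
n=7: can move to 3, which is L ⇒ W
n=8: can move to 3, which is L ⇒ W
n=9: moves to 8(W), 5(W), 4(W); every one is W ⇒ L
n=10: can move to 9, which is L ⇒ W
n=11: moves to 10(W), 7(W), 6(W); every one is W ⇒ L
n=12: can move to 11, which is L ⇒ W
n=13: can move to 9, which is L ⇒ W
n=14: can move to 9, which is L ⇒ W
n=15: can move to 11, which is L ⇒ W
n=16: can move to 11, which is L ⇒ W
n=17: moves to 16(W), 13(W), 12(W); every one is W ⇒ L
n=18: can move to 17, which is L ⇒ W
n=19: moves to 18(W), 15(W), 14(W); every one is W ⇒ L
n=20: can move to 19, which is L ⇒ W
n=21: can move to 17, which is L ⇒ W
n=22: can move to 17, which is L ⇒ W
n=23: can move to 19, which is L ⇒ W
n=24: can move to 19, which is L ⇒ W
n=25: moves to 24(W), 21(W), 20(W); every one is W ⇒ L
n=26: can move to 25, which is L ⇒ W
n=27: moves to 26(W), 23(W), 22(W); every one is W ⇒ L
n=28: can move to 27, which is L ⇒ W
n=29: can move to 25, which is L ⇒ W
n=30: can move to 25, which is L ⇒ W
n=31: can move to 27, which is L ⇒ W
n=32: can move to 27, which is L ⇒ W
n=33: moves to 32(W), 29(W), 28(W); every one is W ⇒ L
n=34: can move to 33, which is L ⇒ W
n=35: moves to 34(W), 31(W), 30(W); every one is W ⇒ L
n=36: can move to 35, which is L ⇒ W
n=37: can move to 33, which is L ⇒ W
n=38: can move to 33, which is L ⇒ W
n=39: can move to 35, which is L ⇒ W
n=40: can move to 35, which is L ⇒ W
n=41: moves to 40(W), 37(W), 36(W); every one is W ⇒ L
n=42: can move to 41, which is L ⇒ W
Reading off the rows marked L gives the requested list; there are 11 such values of n.

1, 3, 9, 11, 17, 19, 25, 27, 33, 35, 41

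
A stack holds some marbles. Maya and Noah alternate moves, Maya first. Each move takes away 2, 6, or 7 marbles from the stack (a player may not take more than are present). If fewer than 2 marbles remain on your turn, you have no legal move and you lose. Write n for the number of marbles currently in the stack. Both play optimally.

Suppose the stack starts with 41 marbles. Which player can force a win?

Maya wins.

Work bottom-up. With no move the player to move loses. Otherwise the position is W if at least one move leads to an L position for the opponent, and L if every move leads to a W.
n=0: no move → L
n=1: no move → L
n=2: W (go to 0, an L position)
n=3: W (go to 1, an L position)
n=4: L (sole option 2(W) is W)
n=5: L (sole option 3(W) is W)
n=6: W (go to 4, an L position)
n=7: W (go to 5, an L position)
n=8: W (go to 1, an L position)
n=9: L (options 7(W), 3(W), 2(W) are all W)
n=10: W (go to 4, an L position)
n=11: W (go to 9, an L position)
n=12: W (go to 5, an L position)
n=13: L (options 11(W), 7(W), 6(W) are all W)
n=14: L (options 12(W), 8(W), 7(W) are all W)
n=15: W (go to 13, an L position)
n=16: W (go to 14, an L position)
n=17: L (options 15(W), 11(W), 10(W) are all W)
n=18: L (options 16(W), 12(W), 11(W) are all W)
n=19: W (go to 17, an L position)
n=20: W (go to 18, an L position)
n=21: W (go to 14, an L position)
n=22: L (options 20(W), 16(W), 15(W) are all W)
n=23: W (go to 17, an L position)
n=24: W (go to 22, an L position)
n=25: W (go to 18, an L position)
n=26: L (options 24(W), 20(W), 19(W) are all W)
n=27: L (options 25(W), 21(W), 20(W) are all W)
n=28: W (go to 26, an L position)
n=29: W (go to 27, an L position)
n=30: L (options 28(W), 24(W), 23(W) are all W)
n=31: L (options 29(W), 25(W), 24(W) are all W)
n=32: W (go to 30, an L position)
n=33: W (go to 31, an L position)
n=34: W (go to 27, an L position)
n=35: L (options 33(W), 29(W), 28(W) are all W)
n=36: W (go to 30, an L position)
n=37: W (go to 35, an L position)
n=38: W (go to 31, an L position)
n=39: L (options 37(W), 33(W), 32(W) are all W)
n=40: L (options 38(W), 34(W), 33(W) are all W)
n=41: W (go to 39, an L position)
The starting position 41 is W: Maya should remove 2, leaving 39, handing over an L position.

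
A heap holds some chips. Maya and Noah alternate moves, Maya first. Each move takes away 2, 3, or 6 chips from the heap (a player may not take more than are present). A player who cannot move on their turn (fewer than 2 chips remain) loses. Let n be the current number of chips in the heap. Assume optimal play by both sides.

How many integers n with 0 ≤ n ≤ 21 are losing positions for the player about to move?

Build the W/L table. Terminal = L. A non-terminal position is W if it has a move to some L; otherwise it is L.
n=0: no move → L
n=1: no move → L
n=2: reaches L-position 0 → W
n=3: reaches L-position 1 → W
n=4: reaches L-position 1 → W
n=5: only reaches 3(W), 2(W), all W → L
n=6: reaches L-position 0 → W
n=7: reaches L-position 5 → W
n=8: reaches L-position 5 → W
n=9: only reaches 7(W), 6(W), 3(W), all W → L
n=10: only reaches 8(W), 7(W), 4(W), all W → L
n=11: reaches L-position 9 → W
n=12: reaches L-position 10 → W
n=13: reaches L-position 10 → W
n=14: only reaches 12(W), 11(W), 8(W), all W → L
n=15: reaches L-position 9 → W
n=16: reaches L-position 14 → W
n=17: reaches L-position 14 → W
n=18: only reaches 16(W), 15(W), 12(W), all W → L
n=19: only reaches 17(W), 16(W), 13(W), all W → L
n=20: reaches L-position 18 → W
n=21: reaches L-position 19 → W
L entries with 0 ≤ n ≤ 21: n = 0, 1, 5, 9, 10, 14, 18, 19; that makes 8.

8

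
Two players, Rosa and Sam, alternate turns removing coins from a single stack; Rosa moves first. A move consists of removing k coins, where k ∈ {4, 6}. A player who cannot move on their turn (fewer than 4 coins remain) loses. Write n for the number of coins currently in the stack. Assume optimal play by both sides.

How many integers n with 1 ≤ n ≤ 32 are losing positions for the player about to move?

14

Positions with no move are L. A position that does have a move is losing for the player to move precisely when every available move leads to a winning position for the opponent. Fill in the labels:
n=0: no move → L
n=1: no move → L
n=2: no move → L
n=3: no move → L
n=4: W (go to 0, an L position)
n=5: W (go to 1, an L position)
n=6: W (go to 2, an L position)
n=7: W (go to 3, an L position)
n=8: W (go to 2, an L position)
n=9: W (go to 3, an L position)
n=10: L (options 6(W), 4(W) are all W)
n=11: L (options 7(W), 5(W) are all W)
n=12: L (options 8(W), 6(W) are all W)
n=13: L (options 9(W), 7(W) are all W)
n=14: W (go to 10, an L position)
n=15: W (go to 11, an L position)
n=16: W (go to 12, an L position)
n=17: W (go to 13, an L position)
n=18: W (go to 12, an L position)
n=19: W (go to 13, an L position)
n=20: L (options 16(W), 14(W) are all W)
n=21: L (options 17(W), 15(W) are all W)
n=22: L (options 18(W), 16(W) are all W)
n=23: L (options 19(W), 17(W) are all W)
n=24: W (go to 20, an L position)
n=25: W (go to 21, an L position)
n=26: W (go to 22, an L position)
n=27: W (go to 23, an L position)
n=28: W (go to 22, an L position)
n=29: W (go to 23, an L position)
n=30: L (options 26(W), 24(W) are all W)
n=31: L (options 27(W), 25(W) are all W)
n=32: L (options 28(W), 26(W) are all W)
L entries with 1 ≤ n ≤ 32 (n=0 is outside the asked range and is not counted): n = 1, 2, 3, 10, 11, 12, 13, 20, 21, 22, 23, 30, 31, 32; that makes 14.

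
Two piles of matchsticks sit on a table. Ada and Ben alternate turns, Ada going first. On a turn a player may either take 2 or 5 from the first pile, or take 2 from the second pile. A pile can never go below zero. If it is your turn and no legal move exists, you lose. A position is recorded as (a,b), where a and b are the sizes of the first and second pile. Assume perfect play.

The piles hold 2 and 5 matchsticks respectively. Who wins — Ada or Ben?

Classify positions by backward induction: terminal positions (no move available) are L. From any other position, the mover wins iff some move reaches an L.
No move ever increases a pile, so every position that can arise here has a ≤ 2 and b ≤ 5; it is enough to label the cells with 0 ≤ a ≤ 2 and 0 ≤ b ≤ 5.
Every move lowers a or b (never raises either), so fill the grid row by row in increasing a, and left to right within a row: each cell's successors are then already labelled.
      b=0  b=1  b=2  b=3  b=4  b=5
a=0:    L    L    W    W    L    L
a=1:    L    L    W    W    L    L
a=2:    W    W    L    L    W    W
Cells with no legal move (terminal, hence L): (0,0), (0,1), (1,0), (1,1).
The remaining L cells, each justified by listing all of its moves:
(0,4): L (sole option (0,2)(W) is W)
(0,5): L (sole option (0,3)(W) is W)
(1,4): L (sole option (1,2)(W) is W)
(1,5): L (sole option (1,3)(W) is W)
(2,2): L (options (0,2)(W), (2,0)(W) are all W)
(2,3): L (options (0,3)(W), (2,1)(W) are all W)
Every other cell has at least one move into one of the L cells above, so it is W.
From (2,5) Ada can move to (0,5), reaching an L position.

Ada wins.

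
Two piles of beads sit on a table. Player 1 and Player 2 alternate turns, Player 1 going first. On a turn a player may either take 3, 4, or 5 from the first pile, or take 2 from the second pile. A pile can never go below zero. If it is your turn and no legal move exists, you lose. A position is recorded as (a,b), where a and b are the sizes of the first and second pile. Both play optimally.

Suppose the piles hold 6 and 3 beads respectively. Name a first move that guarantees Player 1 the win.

Compute win/loss labels from the base case upward. A position with no move is L. Any other position is W if it can reach an L in one move, else L.
No move ever increases a pile, so every position that can arise here has a ≤ 6 and b ≤ 3; it is enough to label the cells with 0 ≤ a ≤ 6 and 0 ≤ b ≤ 3.
Every move lowers a or b (never raises either), so fill the grid row by row in increasing a, and left to right within a row: each cell's successors are then already labelled.
      b=0  b=1  b=2  b=3
a=0:    L    L    W    W
a=1:    L    L    W    W
a=2:    L    L    W    W
a=3:    W    W    L    L
a=4:    W    W    L    L
a=5:    W    W    L    L
a=6:    W    W    W    W
Cells with no legal move (terminal, hence L): (0,0), (0,1), (1,0), (1,1), (2,0), (2,1).
The remaining L cells, each justified by listing all of its moves:
(3,2): only reaches (0,2)(W), (3,0)(W), all W → L
(3,3): only reaches (0,3)(W), (3,1)(W), all W → L
(4,2): only reaches (1,2)(W), (0,2)(W), (4,0)(W), all W → L
(4,3): only reaches (1,3)(W), (0,3)(W), (4,1)(W), all W → L
(5,2): only reaches (2,2)(W), (1,2)(W), (0,2)(W), (5,0)(W), all W → L
(5,3): only reaches (2,3)(W), (1,3)(W), (0,3)(W), (5,1)(W), all W → L
Every other cell has at least one move into one of the L cells above, so it is W.
From (6,3), the L positions reachable in one move are: (3,3).

Move to (3,3).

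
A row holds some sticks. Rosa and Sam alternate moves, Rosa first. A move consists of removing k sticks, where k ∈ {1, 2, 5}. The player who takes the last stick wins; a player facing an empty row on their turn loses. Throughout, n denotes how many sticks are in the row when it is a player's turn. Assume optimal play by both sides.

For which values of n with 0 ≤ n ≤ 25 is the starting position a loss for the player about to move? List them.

Classify positions by backward induction: terminal positions (no move available) are L. From any other position, the mover wins iff some move reaches an L.
n=0: no move → L
n=1: reaches L-position 0 → W
n=2: reaches L-position 0 → W
n=3: only reaches 2(W), 1(W), all W → L
n=4: reaches L-position 3 → W
n=5: reaches L-position 3 → W
n=6: only reaches 5(W), 4(W), 1(W), all W → L
n=7: reaches L-position 6 → W
n=8: reaches L-position 6 → W
n=9: only reaches 8(W), 7(W), 4(W), all W → L
n=10: reaches L-position 9 → W
n=11: reaches L-position 9 → W
n=12: only reaches 11(W), 10(W), 7(W), all W → L
n=13: reaches L-position 12 → W
n=14: reaches L-position 12 → W
n=15: only reaches 14(W), 13(W), 10(W), all W → L
n=16: reaches L-position 15 → W
n=17: reaches L-position 15 → W
n=18: only reaches 17(W), 16(W), 13(W), all W → L
n=19: reaches L-position 18 → W
n=20: reaches L-position 18 → W
n=21: only reaches 20(W), 19(W), 16(W), all W → L
n=22: reaches L-position 21 → W
n=23: reaches L-position 21 → W
n=24: only reaches 23(W), 22(W), 19(W), all W → L
n=25: reaches L-position 24 → W
The losing starting values of n are exactly the entries labelled L in this table (9 of them).

0, 3, 6, 9, 12, 15, 18, 21, 24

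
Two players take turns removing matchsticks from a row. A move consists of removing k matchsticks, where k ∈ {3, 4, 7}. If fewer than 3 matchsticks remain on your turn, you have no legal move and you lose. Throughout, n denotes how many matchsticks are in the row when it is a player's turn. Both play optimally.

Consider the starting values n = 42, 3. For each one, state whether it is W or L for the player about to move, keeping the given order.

Label each position W (a win for the player to move) or L (a loss). A position with no legal move is L; any other position is W exactly when some move reaches an L, and L when every move reaches a W.
n=0: no move → L
n=1: no move → L
n=2: no move → L
n=3: reaches L-position 0 → W
n=4: reaches L-position 1 → W
n=5: reaches L-position 2 → W
n=6: reaches L-position 2 → W
n=7: reaches L-position 0 → W
n=8: reaches L-position 1 → W
n=9: reaches L-position 2 → W
n=10: only reaches 7(W), 6(W), 3(W), all W → L
n=11: only reaches 8(W), 7(W), 4(W), all W → L
n=12: only reaches 9(W), 8(W), 5(W), all W → L
n=13: reaches L-position 10 → W
n=14: reaches L-position 11 → W
n=15: reaches L-position 12 → W
n=16: reaches L-position 12 → W
n=17: reaches L-position 10 → W
n=18: reaches L-position 11 → W
n=19: reaches L-position 12 → W
n=20: only reaches 17(W), 16(W), 13(W), all W → L
n=21: only reaches 18(W), 17(W), 14(W), all W → L
n=22: only reaches 19(W), 18(W), 15(W), all W → L
n=23: reaches L-position 20 → W
n=24: reaches L-position 21 → W
n=25: reaches L-position 22 → W
n=26: reaches L-position 22 → W
n=27: reaches L-position 20 → W
n=28: reaches L-position 21 → W
n=29: reaches L-position 22 → W
n=30: only reaches 27(W), 26(W), 23(W), all W → L
n=31: only reaches 28(W), 27(W), 24(W), all W → L
n=32: only reaches 29(W), 28(W), 25(W), all W → L
n=33: reaches L-position 30 → W
n=34: reaches L-position 31 → W
n=35: reaches L-position 32 → W
n=36: reaches L-position 32 → W
n=37: reaches L-position 30 → W
n=38: reaches L-position 31 → W
n=39: reaches L-position 32 → W
n=40: only reaches 37(W), 36(W), 33(W), all W → L
n=41: only reaches 38(W), 37(W), 34(W), all W → L
n=42: only reaches 39(W), 38(W), 35(W), all W → L

42: L, 3: W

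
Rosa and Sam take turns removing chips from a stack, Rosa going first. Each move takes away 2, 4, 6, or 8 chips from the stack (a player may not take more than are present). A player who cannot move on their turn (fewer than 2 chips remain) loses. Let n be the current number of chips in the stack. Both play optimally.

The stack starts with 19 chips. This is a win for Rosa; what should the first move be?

Classify positions by backward induction: terminal positions (no move available) are L. From any other position, the mover wins iff some move reaches an L.
n=0: no move → L
n=1: no move → L
n=2: →0(L), so W
n=3: →1(L), so W
n=4: →0(L), so W
n=5: →1(L), so W
n=6: →0(L), so W
n=7: →1(L), so W
n=8: →0(L), so W
n=9: →1(L), so W
n=10: →8(W), 6(W), 4(W), 2(W) — all W, so L
n=11: →9(W), 7(W), 5(W), 3(W) — all W, so L
n=12: →10(L), so W
n=13: →11(L), so W
n=14: →10(L), so W
n=15: →11(L), so W
n=16: →10(L), so W
n=17: →11(L), so W
n=18: →10(L), so W
n=19: →11(L), so W
From 19, the L positions reachable in one move are: 11.

Remove 8, leaving 11.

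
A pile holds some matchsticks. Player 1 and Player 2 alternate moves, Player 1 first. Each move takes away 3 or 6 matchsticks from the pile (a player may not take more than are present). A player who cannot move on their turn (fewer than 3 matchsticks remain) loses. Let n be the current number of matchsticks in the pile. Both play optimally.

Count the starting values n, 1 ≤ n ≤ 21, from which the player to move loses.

8

Positions with no move are L. A position that does have a move is losing for the player to move precisely when every available move leads to a winning position for the opponent. Fill in the labels:
n=0: no move → L
n=1: no move → L
n=2: no move → L
n=3: can move to 0, which is L ⇒ W
n=4: can move to 1, which is L ⇒ W
n=5: can move to 2, which is L ⇒ W
n=6: can move to 0, which is L ⇒ W
n=7: can move to 1, which is L ⇒ W
n=8: can move to 2, which is L ⇒ W
n=9: moves to 6(W), 3(W); every one is W ⇒ L
n=10: moves to 7(W), 4(W); every one is W ⇒ L
n=11: moves to 8(W), 5(W); every one is W ⇒ L
n=12: can move to 9, which is L ⇒ W
n=13: can move to 10, which is L ⇒ W
n=14: can move to 11, which is L ⇒ W
n=15: can move to 9, which is L ⇒ W
n=16: can move to 10, which is L ⇒ W
n=17: can move to 11, which is L ⇒ W
n=18: moves to 15(W), 12(W); every one is W ⇒ L
n=19: moves to 16(W), 13(W); every one is W ⇒ L
n=20: moves to 17(W), 14(W); every one is W ⇒ L
n=21: can move to 18, which is L ⇒ W
L entries with 1 ≤ n ≤ 21 (n=0 is outside the asked range and is not counted): n = 1, 2, 9, 10, 11, 18, 19, 20; that makes 8.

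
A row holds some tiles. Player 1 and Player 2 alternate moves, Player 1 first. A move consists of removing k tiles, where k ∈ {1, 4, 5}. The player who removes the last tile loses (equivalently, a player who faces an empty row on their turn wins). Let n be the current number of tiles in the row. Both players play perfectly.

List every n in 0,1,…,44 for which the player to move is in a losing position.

Positions with no move are W. A position that does have a move is losing for the player to move precisely when every available move leads to a winning position for the opponent. Fill in the labels:
n=0: no move; the opponent has just taken the last tile and therefore loses → W
n=1: L (sole option 0(W) is W)
n=2: W (go to 1, an L position)
n=3: L (sole option 2(W) is W)
n=4: W (go to 3, an L position)
n=5: W (go to 1, an L position)
n=6: W (go to 1, an L position)
n=7: W (go to 3, an L position)
n=8: W (go to 3, an L position)
n=9: L (options 8(W), 5(W), 4(W) are all W)
n=10: W (go to 9, an L position)
n=11: L (options 10(W), 7(W), 6(W) are all W)
n=12: W (go to 11, an L position)
n=13: W (go to 9, an L position)
n=14: W (go to 9, an L position)
n=15: W (go to 11, an L position)
n=16: W (go to 11, an L position)
n=17: L (options 16(W), 13(W), 12(W) are all W)
n=18: W (go to 17, an L position)
n=19: L (options 18(W), 15(W), 14(W) are all W)
n=20: W (go to 19, an L position)
n=21: W (go to 17, an L position)
n=22: W (go to 17, an L position)
n=23: W (go to 19, an L position)
n=24: W (go to 19, an L position)
n=25: L (options 24(W), 21(W), 20(W) are all W)
n=26: W (go to 25, an L position)
n=27: L (options 26(W), 23(W), 22(W) are all W)
n=28: W (go to 27, an L position)
n=29: W (go to 25, an L position)
n=30: W (go to 25, an L position)
n=31: W (go to 27, an L position)
n=32: W (go to 27, an L position)
n=33: L (options 32(W), 29(W), 28(W) are all W)
n=34: W (go to 33, an L position)
n=35: L (options 34(W), 31(W), 30(W) are all W)
n=36: W (go to 35, an L position)
n=37: W (go to 33, an L position)
n=38: W (go to 33, an L position)
n=39: W (go to 35, an L position)
n=40: W (go to 35, an L position)
n=41: L (options 40(W), 37(W), 36(W) are all W)
n=42: W (go to 41, an L position)
n=43: L (options 42(W), 39(W), 38(W) are all W)
n=44: W (go to 43, an L position)
The losing starting values of n are exactly the entries labelled L in this table (12 of them).

1, 3, 9, 11, 17, 19, 25, 27, 33, 35, 41, 43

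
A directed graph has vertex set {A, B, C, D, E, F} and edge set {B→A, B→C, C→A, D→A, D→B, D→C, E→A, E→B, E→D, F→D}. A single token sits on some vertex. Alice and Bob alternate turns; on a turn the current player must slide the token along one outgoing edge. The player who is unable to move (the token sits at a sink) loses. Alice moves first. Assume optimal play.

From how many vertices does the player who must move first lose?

2

Use the standard recursion: the mover loses at a terminal position; elsewhere, the mover wins exactly when some move hands the opponent an L position.
Every edge goes from a vertex to one that appears earlier in the order A, C, B, D, E, F, so processing vertices in that order labels each vertex after all of its successors.
A: no outgoing edge → L
C: W (go to A, an L position)
B: W (go to A, an L position)
D: W (go to A, an L position)
E: W (go to A, an L position)
F: L (sole option D(W) is W)
The L vertices are A, F; that is 2 in all.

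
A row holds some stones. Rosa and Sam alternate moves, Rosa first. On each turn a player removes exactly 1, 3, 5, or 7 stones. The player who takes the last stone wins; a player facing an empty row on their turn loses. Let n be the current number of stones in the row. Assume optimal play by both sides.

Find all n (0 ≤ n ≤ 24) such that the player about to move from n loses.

Use the standard recursion: the mover loses at a terminal position; elsewhere, the mover wins exactly when some move hands the opponent an L position.
n=0: no move → L
n=1: can move to 0, which is L ⇒ W
n=2: the only move is to 1(W), a W ⇒ L
n=3: can move to 2, which is L ⇒ W
n=4: moves to 3(W), 1(W); every one is W ⇒ L
n=5: can move to 4, which is L ⇒ W
n=6: moves to 5(W), 3(W), 1(W); every one is W ⇒ L
n=7: can move to 6, which is L ⇒ W
n=8: moves to 7(W), 5(W), 3(W), 1(W); every one is W ⇒ L
n=9: can move to 8, which is L ⇒ W
n=10: moves to 9(W), 7(W), 5(W), 3(W); every one is W ⇒ L
n=11: can move to 10, which is L ⇒ W
n=12: moves to 11(W), 9(W), 7(W), 5(W); every one is W ⇒ L
n=13: can move to 12, which is L ⇒ W
n=14: moves to 13(W), 11(W), 9(W), 7(W); every one is W ⇒ L
n=15: can move to 14, which is L ⇒ W
n=16: moves to 15(W), 13(W), 11(W), 9(W); every one is W ⇒ L
n=17: can move to 16, which is L ⇒ W
n=18: moves to 17(W), 15(W), 13(W), 11(W); every one is W ⇒ L
n=19: can move to 18, which is L ⇒ W
n=20: moves to 19(W), 17(W), 15(W), 13(W); every one is W ⇒ L
n=21: can move to 20, which is L ⇒ W
n=22: moves to 21(W), 19(W), 17(W), 15(W); every one is W ⇒ L
n=23: can move to 22, which is L ⇒ W
n=24: moves to 23(W), 21(W), 19(W), 17(W); every one is W ⇒ L
Reading off the rows marked L gives the requested list; there are 13 such values of n.

0, 2, 4, 6, 8, 10, 12, 14, 16, 18, 20, 22, 24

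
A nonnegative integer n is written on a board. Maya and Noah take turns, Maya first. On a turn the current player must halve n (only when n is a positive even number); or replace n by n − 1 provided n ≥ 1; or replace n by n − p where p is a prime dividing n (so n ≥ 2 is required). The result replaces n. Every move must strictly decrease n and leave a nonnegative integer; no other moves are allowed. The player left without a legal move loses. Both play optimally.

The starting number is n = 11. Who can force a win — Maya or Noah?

Compute win/loss labels from the base case upward. A position with no move is L. Any other position is W if it can reach an L in one move, else L.
n=0: no move → L
n=1: W (go to 0, an L position)
n=2: W (go to 0, an L position)
n=3: W (go to 0, an L position)
n=4: L (options 2(W), 3(W) are all W)
n=5: W (go to 0, an L position)
n=6: W (go to 4, an L position)
n=7: W (go to 0, an L position)
n=8: W (go to 4, an L position)
n=9: L (options 6(W), 8(W) are all W)
n=10: W (go to 9, an L position)
n=11: W (go to 0, an L position)
From 11 Maya can move to 0, reaching an L position.

Maya wins.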